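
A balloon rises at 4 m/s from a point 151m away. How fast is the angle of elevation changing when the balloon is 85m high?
0.020116 rad/s

tan(θ) = y/151
sec²(θ) · dθ/dt = (1/151) · dy/dt
dθ/dt = cos²(θ)/151 · 4 = 151/(151² + 85²) · 4
dθ/dt = 0.020116 rad/s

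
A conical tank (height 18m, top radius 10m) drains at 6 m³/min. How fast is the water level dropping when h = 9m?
6/(25π) ≈ 0.07639 m/min

r/h = 10/18, so r = (5/9)h
V = (1/3)πr²h = (1/3)π((5/9)h)²h = (25/243)πh³
dV/dh = (25/81)πh²
dh/dt = (dV/dt)/(dV/dh) = -6/((25/81)π·9²) = -6/(25π) m/min
The level is dropping at 6/(25π) ≈ 0.07639 m/min.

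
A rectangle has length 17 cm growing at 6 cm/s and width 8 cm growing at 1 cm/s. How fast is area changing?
65 cm²/s

A = lw
dA/dt = w·dl/dt + l·dw/dt = 8·6 + 17·1 = 65 cm²/s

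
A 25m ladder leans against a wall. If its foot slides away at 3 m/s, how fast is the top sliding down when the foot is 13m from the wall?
13√114/76 ≈ 1.826 m/s

x² + y² = 25²
2x·dx/dt + 2y·dy/dt = 0
dy/dt = -x/y · dx/dt = -13/(2√114) · 3 = -13√114/76 m/s
The top is descending at 13√114/76 ≈ 1.826 m/s.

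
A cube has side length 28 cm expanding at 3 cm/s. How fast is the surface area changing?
1008 cm²/s

A = 6s²
dA/dt = 12s · ds/dt = 12·28·3 = 1008 cm²/s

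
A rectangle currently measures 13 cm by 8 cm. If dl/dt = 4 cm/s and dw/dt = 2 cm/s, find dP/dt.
12 cm/s

P = 2(l + w)
dP/dt = 2(dl/dt + dw/dt) = 2(4 + 2) = 12 cm/s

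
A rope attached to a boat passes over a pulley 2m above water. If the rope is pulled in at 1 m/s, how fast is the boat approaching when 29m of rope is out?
29√93/279 ≈ 1.002 m/s

rope² = x² + 2²
x = √(29² - 2²) = 3√93
dx/dt = (rope/x) · d(rope)/dt = (29/(3√93)) · (-1) = -29√93/279 m/s
The boat approaches at 29√93/279 ≈ 1.002 m/s.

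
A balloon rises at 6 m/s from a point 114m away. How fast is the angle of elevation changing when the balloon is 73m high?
0.037326 rad/s

tan(θ) = y/114
sec²(θ) · dθ/dt = (1/114) · dy/dt
dθ/dt = cos²(θ)/114 · 6 = 114/(114² + 73²) · 6
dθ/dt = 0.037326 rad/s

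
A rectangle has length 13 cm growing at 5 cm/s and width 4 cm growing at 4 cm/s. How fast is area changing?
72 cm²/s

A = lw
dA/dt = w·dl/dt + l·dw/dt = 4·5 + 13·4 = 72 cm²/s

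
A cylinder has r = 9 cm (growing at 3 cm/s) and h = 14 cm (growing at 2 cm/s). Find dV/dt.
918π cm³/s

V = πr²h
dV/dt = 2πrh·dr/dt + πr²·dh/dt
= 2π(9)(14)(3) + π(9)²(2)
= 918π cm³/s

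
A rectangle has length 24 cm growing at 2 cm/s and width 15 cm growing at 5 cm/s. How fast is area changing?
150 cm²/s

A = lw
dA/dt = w·dl/dt + l·dw/dt = 15·2 + 24·5 = 150 cm²/s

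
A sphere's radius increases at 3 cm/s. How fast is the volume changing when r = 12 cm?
1728π cm³/s

V = (4/3)πr³
dV/dt = dV/dr · dr/dt = 4πr² · 3
At r = 12: dV/dt = 1728π cm³/s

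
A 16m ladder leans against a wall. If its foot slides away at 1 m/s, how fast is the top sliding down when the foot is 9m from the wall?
9√7/35 ≈ 0.6803 m/s

x² + y² = 16²
2x·dx/dt + 2y·dy/dt = 0
dy/dt = -x/y · dx/dt = -9/(5√7) · 1 = -9√7/35 m/s
The top is descending at 9√7/35 ≈ 0.6803 m/s.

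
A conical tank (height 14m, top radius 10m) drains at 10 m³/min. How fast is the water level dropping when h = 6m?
49/(90π) ≈ 0.1733 m/min

r/h = 10/14, so r = (5/7)h
V = (1/3)πr²h = (1/3)π((5/7)h)²h = (25/147)πh³
dV/dh = (25/49)πh²
dh/dt = (dV/dt)/(dV/dh) = -10/((25/49)π·6²) = -49/(90π) m/min
The level is dropping at 49/(90π) ≈ 0.1733 m/min.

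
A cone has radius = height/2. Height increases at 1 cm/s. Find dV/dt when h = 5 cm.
25π/4 cm³/s

V = (1/3)π(h/2)²h = πh³/12
dV/dt = πh²/4 · 1
At h = 5: dV/dt = 25π/4 cm³/s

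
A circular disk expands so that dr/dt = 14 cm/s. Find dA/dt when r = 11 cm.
308π cm²/s

A = πr²
dA/dt = 2πr · dr/dt = 2π(11)(14) = 308π cm²/s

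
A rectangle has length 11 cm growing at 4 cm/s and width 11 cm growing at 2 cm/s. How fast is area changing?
66 cm²/s

A = lw
dA/dt = w·dl/dt + l·dw/dt = 11·4 + 11·2 = 66 cm²/s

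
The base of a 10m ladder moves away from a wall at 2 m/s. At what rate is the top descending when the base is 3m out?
6√91/91 ≈ 0.629 m/s

x² + y² = 10²
2x·dx/dt + 2y·dy/dt = 0
dy/dt = -x/y · dx/dt = -3/√91 · 2 = -6√91/91 m/s
The top is descending at 6√91/91 ≈ 0.629 m/s.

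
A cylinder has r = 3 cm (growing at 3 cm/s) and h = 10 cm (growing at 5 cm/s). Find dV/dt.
225π cm³/s

V = πr²h
dV/dt = 2πrh·dr/dt + πr²·dh/dt
= 2π(3)(10)(3) + π(3)²(5)
= 225π cm³/s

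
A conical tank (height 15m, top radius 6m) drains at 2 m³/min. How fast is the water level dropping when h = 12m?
25/(288π) ≈ 0.02763 m/min

r/h = 6/15, so r = (2/5)h
V = (1/3)πr²h = (1/3)π((2/5)h)²h = (4/75)πh³
dV/dh = (4/25)πh²
dh/dt = (dV/dt)/(dV/dh) = -2/((4/25)π·12²) = -25/(288π) m/min
The level is dropping at 25/(288π) ≈ 0.02763 m/min.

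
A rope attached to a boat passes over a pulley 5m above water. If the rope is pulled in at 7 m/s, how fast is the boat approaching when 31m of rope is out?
217√26/156 ≈ 7.093 m/s

rope² = x² + 5²
x = √(31² - 5²) = 6√26
dx/dt = (rope/x) · d(rope)/dt = (31/(6√26)) · (-7) = -217√26/156 m/s
The boat approaches at 217√26/156 ≈ 7.093 m/s.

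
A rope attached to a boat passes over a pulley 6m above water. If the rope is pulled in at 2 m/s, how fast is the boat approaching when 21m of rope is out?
14√5/15 ≈ 2.087 m/s

rope² = x² + 6²
x = √(21² - 6²) = 9√5
dx/dt = (rope/x) · d(rope)/dt = (21/(9√5)) · (-2) = -14√5/15 m/s
The boat approaches at 14√5/15 ≈ 2.087 m/s.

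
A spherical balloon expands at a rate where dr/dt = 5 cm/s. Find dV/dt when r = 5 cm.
500π cm³/s

V = (4/3)πr³
dV/dt = dV/dr · dr/dt = 4πr² · 5
At r = 5: dV/dt = 500π cm³/s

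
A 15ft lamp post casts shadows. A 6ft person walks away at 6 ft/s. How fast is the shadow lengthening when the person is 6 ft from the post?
4 ft/s

By similar triangles: 15/(x+s) = 6/s
Solving: s = 6x/9
ds/dt = 6/9 · dx/dt = 2/3 · 6 = 4 ft/s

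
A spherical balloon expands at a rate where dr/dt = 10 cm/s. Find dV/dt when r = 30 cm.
36000π cm³/s

V = (4/3)πr³
dV/dt = dV/dr · dr/dt = 4πr² · 10
At r = 30: dV/dt = 36000π cm³/s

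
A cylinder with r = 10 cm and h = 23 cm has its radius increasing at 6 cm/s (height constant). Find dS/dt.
516π cm²/s

S = 2πrh + 2πr² (lateral + bases)
dS/dt = (2πh + 4πr)·dr/dt = (2π·23 + 4π·10)·6
= 516π cm²/s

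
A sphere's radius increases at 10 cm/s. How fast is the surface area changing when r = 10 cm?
800π cm²/s

S = 4πr²
dS/dt = dS/dr · dr/dt = 8πr · 10
At r = 10: dS/dt = 800π cm²/s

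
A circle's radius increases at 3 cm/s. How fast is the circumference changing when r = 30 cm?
6π cm/s

C = 2πr
dC/dt = 2π · dr/dt = 2π · 3 = 6π cm/s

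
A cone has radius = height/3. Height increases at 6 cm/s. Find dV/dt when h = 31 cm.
1922π/3 cm³/s

V = (1/3)π(h/3)²h = πh³/27
dV/dt = πh²/9 · 6
At h = 31: dV/dt = 1922π/3 cm³/s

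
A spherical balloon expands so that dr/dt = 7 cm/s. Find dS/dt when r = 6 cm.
336π cm²/s

S = 4πr²
dS/dt = dS/dr · dr/dt = 8πr · 7
At r = 6: dS/dt = 336π cm²/s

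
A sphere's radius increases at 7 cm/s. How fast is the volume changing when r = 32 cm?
28672π cm³/s

V = (4/3)πr³
dV/dt = dV/dr · dr/dt = 4πr² · 7
At r = 32: dV/dt = 28672π cm³/s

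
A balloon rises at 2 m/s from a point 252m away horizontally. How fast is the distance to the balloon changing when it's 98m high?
14√373/373 ≈ 0.7249 m/s

z² = 252² + y²
z = √(252² + 98²) = 14√373
dz/dt = y/z · dy/dt = 98/(14√373) · 2 = 14√373/373 ≈ 0.7249 m/s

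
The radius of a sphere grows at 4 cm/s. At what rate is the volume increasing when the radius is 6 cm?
576π cm³/s

V = (4/3)πr³
dV/dt = dV/dr · dr/dt = 4πr² · 4
At r = 6: dV/dt = 576π cm³/s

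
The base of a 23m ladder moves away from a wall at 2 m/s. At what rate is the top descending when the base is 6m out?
12√493/493 ≈ 0.5405 m/s

x² + y² = 23²
2x·dx/dt + 2y·dy/dt = 0
dy/dt = -x/y · dx/dt = -6/√493 · 2 = -12√493/493 m/s
The top is descending at 12√493/493 ≈ 0.5405 m/s.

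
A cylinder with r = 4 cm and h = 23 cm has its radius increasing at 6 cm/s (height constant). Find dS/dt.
372π cm²/s

S = 2πrh + 2πr² (lateral + bases)
dS/dt = (2πh + 4πr)·dr/dt = (2π·23 + 4π·4)·6
= 372π cm²/s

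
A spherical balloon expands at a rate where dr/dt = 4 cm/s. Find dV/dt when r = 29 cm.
13456π cm³/s

V = (4/3)πr³
dV/dt = dV/dr · dr/dt = 4πr² · 4
At r = 29: dV/dt = 13456π cm³/s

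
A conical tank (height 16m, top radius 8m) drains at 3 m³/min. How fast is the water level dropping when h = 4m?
3/(4π) ≈ 0.2387 m/min

r/h = 8/16, so r = (1/2)h
V = (1/3)πr²h = (1/3)π((1/2)h)²h = (1/12)πh³
dV/dh = (1/4)πh²
dh/dt = (dV/dt)/(dV/dh) = -3/((1/4)π·4²) = -3/(4π) m/min
The level is dropping at 3/(4π) ≈ 0.2387 m/min.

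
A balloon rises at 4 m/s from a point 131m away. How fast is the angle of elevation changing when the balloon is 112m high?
0.01764 rad/s

tan(θ) = y/131
sec²(θ) · dθ/dt = (1/131) · dy/dt
dθ/dt = cos²(θ)/131 · 4 = 131/(131² + 112²) · 4
dθ/dt = 0.01764 rad/s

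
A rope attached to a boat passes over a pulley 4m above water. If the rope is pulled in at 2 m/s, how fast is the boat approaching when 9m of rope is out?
18√65/65 ≈ 2.233 m/s

rope² = x² + 4²
x = √(9² - 4²) = √65
dx/dt = (rope/x) · d(rope)/dt = (9/√65) · (-2) = -18√65/65 m/s
The boat approaches at 18√65/65 ≈ 2.233 m/s.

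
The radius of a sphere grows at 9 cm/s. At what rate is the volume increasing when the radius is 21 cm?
15876π cm³/s

V = (4/3)πr³
dV/dt = dV/dr · dr/dt = 4πr² · 9
At r = 21: dV/dt = 15876π cm³/s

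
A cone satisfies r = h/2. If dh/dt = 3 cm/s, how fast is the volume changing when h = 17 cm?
867π/4 cm³/s

V = (1/3)π(h/2)²h = πh³/12
dV/dt = πh²/4 · 3
At h = 17: dV/dt = 867π/4 cm³/s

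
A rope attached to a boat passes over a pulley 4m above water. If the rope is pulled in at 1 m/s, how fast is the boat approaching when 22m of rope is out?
11√13/39 ≈ 1.017 m/s

rope² = x² + 4²
x = √(22² - 4²) = 6√13
dx/dt = (rope/x) · d(rope)/dt = (22/(6√13)) · (-1) = -11√13/39 m/s
The boat approaches at 11√13/39 ≈ 1.017 m/s.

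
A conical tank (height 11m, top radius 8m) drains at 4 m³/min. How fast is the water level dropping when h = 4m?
121/(256π) ≈ 0.1505 m/min

r/h = 8/11, so r = (8/11)h
V = (1/3)πr²h = (1/3)π((8/11)h)²h = (64/363)πh³
dV/dh = (64/121)πh²
dh/dt = (dV/dt)/(dV/dh) = -4/((64/121)π·4²) = -121/(256π) m/min
The level is dropping at 121/(256π) ≈ 0.1505 m/min.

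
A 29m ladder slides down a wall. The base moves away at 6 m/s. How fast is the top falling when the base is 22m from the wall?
44√357/119 ≈ 6.986 m/s

x² + y² = 29²
2x·dx/dt + 2y·dy/dt = 0
dy/dt = -x/y · dx/dt = -22/√357 · 6 = -44√357/119 m/s
The top is descending at 44√357/119 ≈ 6.986 m/s.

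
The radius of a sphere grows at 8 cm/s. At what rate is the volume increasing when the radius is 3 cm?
288π cm³/s

V = (4/3)πr³
dV/dt = dV/dr · dr/dt = 4πr² · 8
At r = 3: dV/dt = 288π cm³/s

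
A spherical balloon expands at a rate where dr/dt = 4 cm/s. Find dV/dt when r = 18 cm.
5184π cm³/s

V = (4/3)πr³
dV/dt = dV/dr · dr/dt = 4πr² · 4
At r = 18: dV/dt = 5184π cm³/s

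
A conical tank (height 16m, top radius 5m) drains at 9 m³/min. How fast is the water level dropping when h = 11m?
2304/(3025π) ≈ 0.2424 m/min

r/h = 5/16, so r = (5/16)h
V = (1/3)πr²h = (1/3)π((5/16)h)²h = (25/768)πh³
dV/dh = (25/256)πh²
dh/dt = (dV/dt)/(dV/dh) = -9/((25/256)π·11²) = -2304/(3025π) m/min
The level is dropping at 2304/(3025π) ≈ 0.2424 m/min.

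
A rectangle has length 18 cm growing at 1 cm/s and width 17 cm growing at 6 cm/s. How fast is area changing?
125 cm²/s

A = lw
dA/dt = w·dl/dt + l·dw/dt = 17·1 + 18·6 = 125 cm²/s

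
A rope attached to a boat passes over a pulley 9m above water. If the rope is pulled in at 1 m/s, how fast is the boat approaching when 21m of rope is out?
7√10/20 ≈ 1.107 m/s

rope² = x² + 9²
x = √(21² - 9²) = 6√10
dx/dt = (rope/x) · d(rope)/dt = (21/(6√10)) · (-1) = -7√10/20 m/s
The boat approaches at 7√10/20 ≈ 1.107 m/s.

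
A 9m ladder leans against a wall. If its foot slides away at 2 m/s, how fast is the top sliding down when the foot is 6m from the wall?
4√5/5 ≈ 1.789 m/s

x² + y² = 9²
2x·dx/dt + 2y·dy/dt = 0
dy/dt = -x/y · dx/dt = -6/(3√5) · 2 = -4√5/5 m/s
The top is descending at 4√5/5 ≈ 1.789 m/s.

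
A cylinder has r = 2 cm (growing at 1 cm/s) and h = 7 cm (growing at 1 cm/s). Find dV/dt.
32π cm³/s

V = πr²h
dV/dt = 2πrh·dr/dt + πr²·dh/dt
= 2π(2)(7)(1) + π(2)²(1)
= 32π cm³/s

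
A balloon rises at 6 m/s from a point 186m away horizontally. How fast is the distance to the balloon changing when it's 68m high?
204√9805/9805 ≈ 2.06 m/s

z² = 186² + y²
z = √(186² + 68²) = 2√9805
dz/dt = y/z · dy/dt = 68/(2√9805) · 6 = 204√9805/9805 ≈ 2.06 m/s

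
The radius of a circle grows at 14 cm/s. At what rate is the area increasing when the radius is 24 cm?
672π cm²/s

A = πr²
dA/dt = 2πr · dr/dt = 2π(24)(14) = 672π cm²/s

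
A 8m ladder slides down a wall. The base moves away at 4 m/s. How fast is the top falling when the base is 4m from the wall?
4√3/3 ≈ 2.309 m/s

x² + y² = 8²
2x·dx/dt + 2y·dy/dt = 0
dy/dt = -x/y · dx/dt = -4/(4√3) · 4 = -4√3/3 m/s
The top is descending at 4√3/3 ≈ 2.309 m/s.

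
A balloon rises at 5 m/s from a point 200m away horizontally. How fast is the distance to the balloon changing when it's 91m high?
455√48281/48281 ≈ 2.071 m/s

z² = 200² + y²
z = √(200² + 91²) = √48281
dz/dt = y/z · dy/dt = 91/√48281 · 5 = 455√48281/48281 ≈ 2.071 m/s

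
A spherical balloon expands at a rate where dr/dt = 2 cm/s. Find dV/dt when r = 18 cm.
2592π cm³/s

V = (4/3)πr³
dV/dt = dV/dr · dr/dt = 4πr² · 2
At r = 18: dV/dt = 2592π cm³/s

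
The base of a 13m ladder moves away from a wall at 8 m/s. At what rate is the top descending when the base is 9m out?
18√22/11 ≈ 7.675 m/s

x² + y² = 13²
2x·dx/dt + 2y·dy/dt = 0
dy/dt = -x/y · dx/dt = -9/(2√22) · 8 = -18√22/11 m/s
The top is descending at 18√22/11 ≈ 7.675 m/s.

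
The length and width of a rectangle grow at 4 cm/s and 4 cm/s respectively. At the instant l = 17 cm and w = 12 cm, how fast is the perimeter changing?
16 cm/s

P = 2(l + w)
dP/dt = 2(dl/dt + dw/dt) = 2(4 + 4) = 16 cm/s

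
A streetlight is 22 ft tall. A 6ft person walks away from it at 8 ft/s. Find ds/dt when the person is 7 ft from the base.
3 ft/s

By similar triangles: 22/(x+s) = 6/s
Solving: s = 6x/16
ds/dt = 6/16 · dx/dt = 3/8 · 8 = 3 ft/s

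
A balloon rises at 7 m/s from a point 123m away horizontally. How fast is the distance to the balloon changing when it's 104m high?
728√25945/25945 ≈ 4.52 m/s

z² = 123² + y²
z = √(123² + 104²) = √25945
dz/dt = y/z · dy/dt = 104/√25945 · 7 = 728√25945/25945 ≈ 4.52 m/s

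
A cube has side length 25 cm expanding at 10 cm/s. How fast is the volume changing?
18750 cm³/s

V = s³
dV/dt = 3s² · ds/dt = 3·25²·10 = 18750 cm³/s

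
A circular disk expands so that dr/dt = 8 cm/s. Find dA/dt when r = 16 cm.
256π cm²/s

A = πr²
dA/dt = 2πr · dr/dt = 2π(16)(8) = 256π cm²/s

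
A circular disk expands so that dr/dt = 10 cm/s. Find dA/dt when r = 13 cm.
260π cm²/s

A = πr²
dA/dt = 2πr · dr/dt = 2π(13)(10) = 260π cm²/s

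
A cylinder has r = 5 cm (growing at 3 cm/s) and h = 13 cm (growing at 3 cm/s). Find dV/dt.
465π cm³/s

V = πr²h
dV/dt = 2πrh·dr/dt + πr²·dh/dt
= 2π(5)(13)(3) + π(5)²(3)
= 465π cm³/s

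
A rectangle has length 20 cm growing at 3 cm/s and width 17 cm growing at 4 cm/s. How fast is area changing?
131 cm²/s

A = lw
dA/dt = w·dl/dt + l·dw/dt = 17·3 + 20·4 = 131 cm²/s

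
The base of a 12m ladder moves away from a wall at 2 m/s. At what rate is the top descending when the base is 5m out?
10√119/119 ≈ 0.9167 m/s

x² + y² = 12²
2x·dx/dt + 2y·dy/dt = 0
dy/dt = -x/y · dx/dt = -5/√119 · 2 = -10√119/119 m/s
The top is descending at 10√119/119 ≈ 0.9167 m/s.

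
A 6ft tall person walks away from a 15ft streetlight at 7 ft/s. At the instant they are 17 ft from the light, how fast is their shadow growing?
14/3 ft/s

By similar triangles: 15/(x+s) = 6/s
Solving: s = 6x/9
ds/dt = 6/9 · dx/dt = 2/3 · 7 = 14/3 ft/s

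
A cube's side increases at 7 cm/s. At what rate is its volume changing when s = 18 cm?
6804 cm³/s

V = s³
dV/dt = 3s² · ds/dt = 3·18²·7 = 6804 cm³/s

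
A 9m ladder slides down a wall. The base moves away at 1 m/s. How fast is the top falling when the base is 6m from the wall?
2√5/5 ≈ 0.8944 m/s

x² + y² = 9²
2x·dx/dt + 2y·dy/dt = 0
dy/dt = -x/y · dx/dt = -6/(3√5) · 1 = -2√5/5 m/s
The top is descending at 2√5/5 ≈ 0.8944 m/s.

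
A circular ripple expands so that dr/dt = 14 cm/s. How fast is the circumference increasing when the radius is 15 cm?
28π cm/s

C = 2πr
dC/dt = 2π · dr/dt = 2π · 14 = 28π cm/s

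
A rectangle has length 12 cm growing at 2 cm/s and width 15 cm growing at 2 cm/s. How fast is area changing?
54 cm²/s

A = lw
dA/dt = w·dl/dt + l·dw/dt = 15·2 + 12·2 = 54 cm²/s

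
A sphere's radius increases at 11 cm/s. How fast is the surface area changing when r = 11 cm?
968π cm²/s

S = 4πr²
dS/dt = dS/dr · dr/dt = 8πr · 11
At r = 11: dS/dt = 968π cm²/s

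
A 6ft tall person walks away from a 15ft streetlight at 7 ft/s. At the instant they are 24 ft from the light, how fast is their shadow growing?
14/3 ft/s

By similar triangles: 15/(x+s) = 6/s
Solving: s = 6x/9
ds/dt = 6/9 · dx/dt = 2/3 · 7 = 14/3 ft/s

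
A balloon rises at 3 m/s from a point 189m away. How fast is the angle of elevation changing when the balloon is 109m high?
0.011911 rad/s

tan(θ) = y/189
sec²(θ) · dθ/dt = (1/189) · dy/dt
dθ/dt = cos²(θ)/189 · 3 = 189/(189² + 109²) · 3
dθ/dt = 0.011911 rad/s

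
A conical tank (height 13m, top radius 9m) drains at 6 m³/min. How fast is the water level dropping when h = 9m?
338/(2187π) ≈ 0.04919 m/min

r/h = 9/13, so r = (9/13)h
V = (1/3)πr²h = (1/3)π((9/13)h)²h = (27/169)πh³
dV/dh = (81/169)πh²
dh/dt = (dV/dt)/(dV/dh) = -6/((81/169)π·9²) = -338/(2187π) m/min
The level is dropping at 338/(2187π) ≈ 0.04919 m/min.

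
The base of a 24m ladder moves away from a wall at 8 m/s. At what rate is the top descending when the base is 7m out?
56√527/527 ≈ 2.439 m/s

x² + y² = 24²
2x·dx/dt + 2y·dy/dt = 0
dy/dt = -x/y · dx/dt = -7/√527 · 8 = -56√527/527 m/s
The top is descending at 56√527/527 ≈ 2.439 m/s.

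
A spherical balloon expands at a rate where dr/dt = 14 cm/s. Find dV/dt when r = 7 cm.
2744π cm³/s

V = (4/3)πr³
dV/dt = dV/dr · dr/dt = 4πr² · 14
At r = 7: dV/dt = 2744π cm³/s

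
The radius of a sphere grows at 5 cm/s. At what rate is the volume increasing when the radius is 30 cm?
18000π cm³/s

V = (4/3)πr³
dV/dt = dV/dr · dr/dt = 4πr² · 5
At r = 30: dV/dt = 18000π cm³/s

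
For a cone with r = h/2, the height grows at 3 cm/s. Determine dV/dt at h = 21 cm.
1323π/4 cm³/s

V = (1/3)π(h/2)²h = πh³/12
dV/dt = πh²/4 · 3
At h = 21: dV/dt = 1323π/4 cm³/s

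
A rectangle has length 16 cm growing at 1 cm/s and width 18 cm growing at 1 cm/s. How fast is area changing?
34 cm²/s

A = lw
dA/dt = w·dl/dt + l·dw/dt = 18·1 + 16·1 = 34 cm²/s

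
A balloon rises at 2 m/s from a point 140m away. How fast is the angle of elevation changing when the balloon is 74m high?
0.011166 rad/s

tan(θ) = y/140
sec²(θ) · dθ/dt = (1/140) · dy/dt
dθ/dt = cos²(θ)/140 · 2 = 140/(140² + 74²) · 2
dθ/dt = 0.011166 rad/s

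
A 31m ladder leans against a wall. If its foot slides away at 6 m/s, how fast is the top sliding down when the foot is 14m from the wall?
28√85/85 ≈ 3.037 m/s

x² + y² = 31²
2x·dx/dt + 2y·dy/dt = 0
dy/dt = -x/y · dx/dt = -14/(3√85) · 6 = -28√85/85 m/s
The top is descending at 28√85/85 ≈ 3.037 m/s.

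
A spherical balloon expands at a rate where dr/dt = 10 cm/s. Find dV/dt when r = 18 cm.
12960π cm³/s

V = (4/3)πr³
dV/dt = dV/dr · dr/dt = 4πr² · 10
At r = 18: dV/dt = 12960π cm³/s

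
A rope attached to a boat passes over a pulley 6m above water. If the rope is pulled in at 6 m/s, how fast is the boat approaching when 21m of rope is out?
14√5/5 ≈ 6.261 m/s

rope² = x² + 6²
x = √(21² - 6²) = 9√5
dx/dt = (rope/x) · d(rope)/dt = (21/(9√5)) · (-6) = -14√5/5 m/s
The boat approaches at 14√5/5 ≈ 6.261 m/s.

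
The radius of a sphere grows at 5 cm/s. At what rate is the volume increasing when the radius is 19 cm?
7220π cm³/s

V = (4/3)πr³
dV/dt = dV/dr · dr/dt = 4πr² · 5
At r = 19: dV/dt = 7220π cm³/s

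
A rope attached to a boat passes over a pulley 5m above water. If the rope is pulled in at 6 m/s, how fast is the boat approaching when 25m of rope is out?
5√6/2 ≈ 6.124 m/s

rope² = x² + 5²
x = √(25² - 5²) = 10√6
dx/dt = (rope/x) · d(rope)/dt = (25/(10√6)) · (-6) = -5√6/2 m/s
The boat approaches at 5√6/2 ≈ 6.124 m/s.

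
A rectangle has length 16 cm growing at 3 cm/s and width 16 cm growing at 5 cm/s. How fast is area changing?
128 cm²/s

A = lw
dA/dt = w·dl/dt + l·dw/dt = 16·3 + 16·5 = 128 cm²/s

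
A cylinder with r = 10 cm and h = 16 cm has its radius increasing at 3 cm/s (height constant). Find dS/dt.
216π cm²/s

S = 2πrh + 2πr² (lateral + bases)
dS/dt = (2πh + 4πr)·dr/dt = (2π·16 + 4π·10)·3
= 216π cm²/s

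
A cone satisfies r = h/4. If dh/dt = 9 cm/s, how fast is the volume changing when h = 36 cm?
729π cm³/s

V = (1/3)π(h/4)²h = πh³/48
dV/dt = πh²/16 · 9
At h = 36: dV/dt = 729π cm³/s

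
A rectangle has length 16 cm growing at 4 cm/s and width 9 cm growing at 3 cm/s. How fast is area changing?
84 cm²/s

A = lw
dA/dt = w·dl/dt + l·dw/dt = 9·4 + 16·3 = 84 cm²/s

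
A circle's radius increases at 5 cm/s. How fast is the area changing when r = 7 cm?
70π cm²/s

A = πr²
dA/dt = 2πr · dr/dt = 2π(7)(5) = 70π cm²/s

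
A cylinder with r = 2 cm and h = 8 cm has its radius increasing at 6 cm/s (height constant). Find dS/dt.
144π cm²/s

S = 2πrh + 2πr² (lateral + bases)
dS/dt = (2πh + 4πr)·dr/dt = (2π·8 + 4π·2)·6
= 144π cm²/s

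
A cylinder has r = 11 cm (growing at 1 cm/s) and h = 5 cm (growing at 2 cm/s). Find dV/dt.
352π cm³/s

V = πr²h
dV/dt = 2πrh·dr/dt + πr²·dh/dt
= 2π(11)(5)(1) + π(11)²(2)
= 352π cm³/s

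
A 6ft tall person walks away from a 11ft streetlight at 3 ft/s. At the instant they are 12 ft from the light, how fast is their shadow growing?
18/5 ft/s

By similar triangles: 11/(x+s) = 6/s
Solving: s = 6x/5
ds/dt = 6/5 · dx/dt = 6/5 · 3 = 18/5 ft/s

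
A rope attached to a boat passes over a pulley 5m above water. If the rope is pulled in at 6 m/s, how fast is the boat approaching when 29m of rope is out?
29√51/34 ≈ 6.091 m/s

rope² = x² + 5²
x = √(29² - 5²) = 4√51
dx/dt = (rope/x) · d(rope)/dt = (29/(4√51)) · (-6) = -29√51/34 m/s
The boat approaches at 29√51/34 ≈ 6.091 m/s.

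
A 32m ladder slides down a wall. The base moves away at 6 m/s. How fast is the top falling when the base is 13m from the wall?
26√95/95 ≈ 2.668 m/s

x² + y² = 32²
2x·dx/dt + 2y·dy/dt = 0
dy/dt = -x/y · dx/dt = -13/(3√95) · 6 = -26√95/95 m/s
The top is descending at 26√95/95 ≈ 2.668 m/s.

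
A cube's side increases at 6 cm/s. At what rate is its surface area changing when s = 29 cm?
2088 cm²/s

A = 6s²
dA/dt = 12s · ds/dt = 12·29·6 = 2088 cm²/s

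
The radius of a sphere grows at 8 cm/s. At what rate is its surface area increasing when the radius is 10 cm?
640π cm²/s

S = 4πr²
dS/dt = dS/dr · dr/dt = 8πr · 8
At r = 10: dS/dt = 640π cm²/s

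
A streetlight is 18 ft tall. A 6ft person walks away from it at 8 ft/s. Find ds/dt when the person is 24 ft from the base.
4 ft/s

By similar triangles: 18/(x+s) = 6/s
Solving: s = 6x/12
ds/dt = 6/12 · dx/dt = 1/2 · 8 = 4 ft/s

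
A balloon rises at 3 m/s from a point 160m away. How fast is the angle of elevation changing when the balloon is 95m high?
0.013863 rad/s

tan(θ) = y/160
sec²(θ) · dθ/dt = (1/160) · dy/dt
dθ/dt = cos²(θ)/160 · 3 = 160/(160² + 95²) · 3
dθ/dt = 0.013863 rad/s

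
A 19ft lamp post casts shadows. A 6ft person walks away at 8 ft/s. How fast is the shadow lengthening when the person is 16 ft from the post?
48/13 ft/s

By similar triangles: 19/(x+s) = 6/s
Solving: s = 6x/13
ds/dt = 6/13 · dx/dt = 6/13 · 8 = 48/13 ft/s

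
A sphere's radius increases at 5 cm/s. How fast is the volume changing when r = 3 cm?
180π cm³/s

V = (4/3)πr³
dV/dt = dV/dr · dr/dt = 4πr² · 5
At r = 3: dV/dt = 180π cm³/s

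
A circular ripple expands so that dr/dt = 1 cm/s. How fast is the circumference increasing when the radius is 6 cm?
2π cm/s

C = 2πr
dC/dt = 2π · dr/dt = 2π · 1 = 2π cm/s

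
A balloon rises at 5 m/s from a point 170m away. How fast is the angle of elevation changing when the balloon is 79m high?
0.024188 rad/s

tan(θ) = y/170
sec²(θ) · dθ/dt = (1/170) · dy/dt
dθ/dt = cos²(θ)/170 · 5 = 170/(170² + 79²) · 5
dθ/dt = 0.024188 rad/s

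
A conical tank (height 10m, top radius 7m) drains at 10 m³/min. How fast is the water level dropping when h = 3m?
1000/(441π) ≈ 0.7218 m/min

r/h = 7/10, so r = (7/10)h
V = (1/3)πr²h = (1/3)π((7/10)h)²h = (49/300)πh³
dV/dh = (49/100)πh²
dh/dt = (dV/dt)/(dV/dh) = -10/((49/100)π·3²) = -1000/(441π) m/min
The level is dropping at 1000/(441π) ≈ 0.7218 m/min.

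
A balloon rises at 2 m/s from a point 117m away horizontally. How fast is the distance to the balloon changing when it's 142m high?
284√33853/33853 ≈ 1.544 m/s

z² = 117² + y²
z = √(117² + 142²) = √33853
dz/dt = y/z · dy/dt = 142/√33853 · 2 = 284√33853/33853 ≈ 1.544 m/s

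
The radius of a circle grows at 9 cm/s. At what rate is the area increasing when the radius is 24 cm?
432π cm²/s

A = πr²
dA/dt = 2πr · dr/dt = 2π(24)(9) = 432π cm²/s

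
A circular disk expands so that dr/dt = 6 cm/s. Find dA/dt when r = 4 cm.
48π cm²/s

A = πr²
dA/dt = 2πr · dr/dt = 2π(4)(6) = 48π cm²/s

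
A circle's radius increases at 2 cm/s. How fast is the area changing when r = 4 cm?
16π cm²/s

A = πr²
dA/dt = 2πr · dr/dt = 2π(4)(2) = 16π cm²/s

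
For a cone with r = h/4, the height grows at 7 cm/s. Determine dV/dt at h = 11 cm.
847π/16 cm³/s

V = (1/3)π(h/4)²h = πh³/48
dV/dt = πh²/16 · 7
At h = 11: dV/dt = 847π/16 cm³/s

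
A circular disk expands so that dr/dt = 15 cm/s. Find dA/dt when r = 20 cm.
600π cm²/s

A = πr²
dA/dt = 2πr · dr/dt = 2π(20)(15) = 600π cm²/s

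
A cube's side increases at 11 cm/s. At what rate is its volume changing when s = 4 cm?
528 cm³/s

V = s³
dV/dt = 3s² · ds/dt = 3·4²·11 = 528 cm³/s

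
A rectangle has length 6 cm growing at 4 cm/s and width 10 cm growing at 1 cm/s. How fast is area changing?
46 cm²/s

A = lw
dA/dt = w·dl/dt + l·dw/dt = 10·4 + 6·1 = 46 cm²/s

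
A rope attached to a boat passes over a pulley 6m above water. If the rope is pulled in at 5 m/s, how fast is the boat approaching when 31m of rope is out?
31√37/37 ≈ 5.096 m/s

rope² = x² + 6²
x = √(31² - 6²) = 5√37
dx/dt = (rope/x) · d(rope)/dt = (31/(5√37)) · (-5) = -31√37/37 m/s
The boat approaches at 31√37/37 ≈ 5.096 m/s.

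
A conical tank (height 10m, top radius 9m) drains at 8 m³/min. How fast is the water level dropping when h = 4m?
50/(81π) ≈ 0.1965 m/min

r/h = 9/10, so r = (9/10)h
V = (1/3)πr²h = (1/3)π((9/10)h)²h = (27/100)πh³
dV/dh = (81/100)πh²
dh/dt = (dV/dt)/(dV/dh) = -8/((81/100)π·4²) = -50/(81π) m/min
The level is dropping at 50/(81π) ≈ 0.1965 m/min.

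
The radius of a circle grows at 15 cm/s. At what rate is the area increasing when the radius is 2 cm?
60π cm²/s

A = πr²
dA/dt = 2πr · dr/dt = 2π(2)(15) = 60π cm²/s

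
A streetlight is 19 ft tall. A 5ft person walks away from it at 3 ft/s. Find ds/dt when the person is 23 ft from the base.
15/14 ft/s

By similar triangles: 19/(x+s) = 5/s
Solving: s = 5x/14
ds/dt = 5/14 · dx/dt = 5/14 · 3 = 15/14 ft/s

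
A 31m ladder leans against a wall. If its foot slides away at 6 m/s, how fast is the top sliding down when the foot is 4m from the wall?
8√105/105 ≈ 0.7807 m/s

x² + y² = 31²
2x·dx/dt + 2y·dy/dt = 0
dy/dt = -x/y · dx/dt = -4/(3√105) · 6 = -8√105/105 m/s
The top is descending at 8√105/105 ≈ 0.7807 m/s.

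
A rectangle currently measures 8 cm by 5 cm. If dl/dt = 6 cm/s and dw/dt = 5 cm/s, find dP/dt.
22 cm/s

P = 2(l + w)
dP/dt = 2(dl/dt + dw/dt) = 2(6 + 5) = 22 cm/s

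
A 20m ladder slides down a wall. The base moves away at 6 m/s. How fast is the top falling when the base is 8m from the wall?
4√21/7 ≈ 2.619 m/s

x² + y² = 20²
2x·dx/dt + 2y·dy/dt = 0
dy/dt = -x/y · dx/dt = -8/(4√21) · 6 = -4√21/7 m/s
The top is descending at 4√21/7 ≈ 2.619 m/s.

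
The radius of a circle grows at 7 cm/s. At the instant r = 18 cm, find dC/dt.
14π cm/s

C = 2πr
dC/dt = 2π · dr/dt = 2π · 7 = 14π cm/s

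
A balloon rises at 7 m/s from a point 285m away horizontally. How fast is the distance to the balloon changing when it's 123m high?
287√10706/10706 ≈ 2.774 m/s

z² = 285² + y²
z = √(285² + 123²) = 3√10706
dz/dt = y/z · dy/dt = 123/(3√10706) · 7 = 287√10706/10706 ≈ 2.774 m/s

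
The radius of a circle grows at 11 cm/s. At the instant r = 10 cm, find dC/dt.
22π cm/s

C = 2πr
dC/dt = 2π · dr/dt = 2π · 11 = 22π cm/s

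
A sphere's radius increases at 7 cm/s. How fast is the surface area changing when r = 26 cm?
1456π cm²/s

S = 4πr²
dS/dt = dS/dr · dr/dt = 8πr · 7
At r = 26: dS/dt = 1456π cm²/s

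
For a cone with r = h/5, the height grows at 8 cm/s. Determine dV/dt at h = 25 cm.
200π cm³/s

V = (1/3)π(h/5)²h = πh³/75
dV/dt = πh²/25 · 8
At h = 25: dV/dt = 200π cm³/s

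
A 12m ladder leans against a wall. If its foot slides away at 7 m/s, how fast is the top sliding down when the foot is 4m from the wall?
7√2/4 ≈ 2.475 m/s

x² + y² = 12²
2x·dx/dt + 2y·dy/dt = 0
dy/dt = -x/y · dx/dt = -4/(8√2) · 7 = -7√2/4 m/s
The top is descending at 7√2/4 ≈ 2.475 m/s.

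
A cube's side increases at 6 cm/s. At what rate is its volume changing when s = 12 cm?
2592 cm³/s

V = s³
dV/dt = 3s² · ds/dt = 3·12²·6 = 2592 cm³/s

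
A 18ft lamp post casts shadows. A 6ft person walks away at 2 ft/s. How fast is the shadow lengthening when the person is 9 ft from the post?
1 ft/s

By similar triangles: 18/(x+s) = 6/s
Solving: s = 6x/12
ds/dt = 6/12 · dx/dt = 1/2 · 2 = 1 ft/s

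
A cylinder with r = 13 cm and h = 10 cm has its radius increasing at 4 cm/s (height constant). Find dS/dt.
288π cm²/s

S = 2πrh + 2πr² (lateral + bases)
dS/dt = (2πh + 4πr)·dr/dt = (2π·10 + 4π·13)·4
= 288π cm²/s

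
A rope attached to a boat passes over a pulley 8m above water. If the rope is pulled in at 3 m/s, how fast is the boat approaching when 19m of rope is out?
19√33/33 ≈ 3.307 m/s

rope² = x² + 8²
x = √(19² - 8²) = 3√33
dx/dt = (rope/x) · d(rope)/dt = (19/(3√33)) · (-3) = -19√33/33 m/s
The boat approaches at 19√33/33 ≈ 3.307 m/s.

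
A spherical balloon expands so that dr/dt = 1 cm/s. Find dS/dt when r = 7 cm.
56π cm²/s

S = 4πr²
dS/dt = dS/dr · dr/dt = 8πr · 1
At r = 7: dS/dt = 56π cm²/s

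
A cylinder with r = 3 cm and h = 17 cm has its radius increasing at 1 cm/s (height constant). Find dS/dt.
46π cm²/s

S = 2πrh + 2πr² (lateral + bases)
dS/dt = (2πh + 4πr)·dr/dt = (2π·17 + 4π·3)·1
= 46π cm²/s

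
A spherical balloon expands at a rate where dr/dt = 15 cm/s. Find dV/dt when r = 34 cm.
69360π cm³/s

V = (4/3)πr³
dV/dt = dV/dr · dr/dt = 4πr² · 15
At r = 34: dV/dt = 69360π cm³/s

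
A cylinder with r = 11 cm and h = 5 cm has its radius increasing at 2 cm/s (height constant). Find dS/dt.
108π cm²/s

S = 2πrh + 2πr² (lateral + bases)
dS/dt = (2πh + 4πr)·dr/dt = (2π·5 + 4π·11)·2
= 108π cm²/s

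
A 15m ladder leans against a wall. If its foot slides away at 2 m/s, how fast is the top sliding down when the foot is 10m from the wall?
4√5/5 ≈ 1.789 m/s

x² + y² = 15²
2x·dx/dt + 2y·dy/dt = 0
dy/dt = -x/y · dx/dt = -10/(5√5) · 2 = -4√5/5 m/s
The top is descending at 4√5/5 ≈ 1.789 m/s.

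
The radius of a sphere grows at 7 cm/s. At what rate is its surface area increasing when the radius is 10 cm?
560π cm²/s

S = 4πr²
dS/dt = dS/dr · dr/dt = 8πr · 7
At r = 10: dS/dt = 560π cm²/s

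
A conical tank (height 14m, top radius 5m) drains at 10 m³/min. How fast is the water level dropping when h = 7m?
8/(5π) ≈ 0.5093 m/min

r/h = 5/14, so r = (5/14)h
V = (1/3)πr²h = (1/3)π((5/14)h)²h = (25/588)πh³
dV/dh = (25/196)πh²
dh/dt = (dV/dt)/(dV/dh) = -10/((25/196)π·7²) = -8/(5π) m/min
The level is dropping at 8/(5π) ≈ 0.5093 m/min.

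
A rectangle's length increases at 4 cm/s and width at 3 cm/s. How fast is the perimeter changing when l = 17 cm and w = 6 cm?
14 cm/s

P = 2(l + w)
dP/dt = 2(dl/dt + dw/dt) = 2(4 + 3) = 14 cm/s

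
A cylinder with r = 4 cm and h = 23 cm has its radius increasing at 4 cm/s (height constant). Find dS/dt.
248π cm²/s

S = 2πrh + 2πr² (lateral + bases)
dS/dt = (2πh + 4πr)·dr/dt = (2π·23 + 4π·4)·4
= 248π cm²/s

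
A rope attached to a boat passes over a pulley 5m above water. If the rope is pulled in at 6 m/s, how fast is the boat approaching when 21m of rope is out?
63√26/52 ≈ 6.178 m/s

rope² = x² + 5²
x = √(21² - 5²) = 4√26
dx/dt = (rope/x) · d(rope)/dt = (21/(4√26)) · (-6) = -63√26/52 m/s
The boat approaches at 63√26/52 ≈ 6.178 m/s.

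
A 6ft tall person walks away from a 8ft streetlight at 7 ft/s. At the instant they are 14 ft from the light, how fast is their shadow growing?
21 ft/s

By similar triangles: 8/(x+s) = 6/s
Solving: s = 6x/2
ds/dt = 6/2 · dx/dt = 3 · 7 = 21 ft/s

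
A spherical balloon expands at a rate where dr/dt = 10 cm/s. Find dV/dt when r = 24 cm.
23040π cm³/s

V = (4/3)πr³
dV/dt = dV/dr · dr/dt = 4πr² · 10
At r = 24: dV/dt = 23040π cm³/s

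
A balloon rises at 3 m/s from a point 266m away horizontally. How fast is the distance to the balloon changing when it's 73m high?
219√76085/76085 ≈ 0.794 m/s

z² = 266² + y²
z = √(266² + 73²) = √76085
dz/dt = y/z · dy/dt = 73/√76085 · 3 = 219√76085/76085 ≈ 0.794 m/s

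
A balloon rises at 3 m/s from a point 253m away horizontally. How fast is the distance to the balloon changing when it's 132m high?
36√673/673 ≈ 1.388 m/s

z² = 253² + y²
z = √(253² + 132²) = 11√673
dz/dt = y/z · dy/dt = 132/(11√673) · 3 = 36√673/673 ≈ 1.388 m/s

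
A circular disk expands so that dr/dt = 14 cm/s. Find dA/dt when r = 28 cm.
784π cm²/s

A = πr²
dA/dt = 2πr · dr/dt = 2π(28)(14) = 784π cm²/s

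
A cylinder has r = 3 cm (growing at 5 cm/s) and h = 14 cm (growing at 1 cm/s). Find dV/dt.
429π cm³/s

V = πr²h
dV/dt = 2πrh·dr/dt + πr²·dh/dt
= 2π(3)(14)(5) + π(3)²(1)
= 429π cm³/s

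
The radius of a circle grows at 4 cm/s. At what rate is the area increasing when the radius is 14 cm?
112π cm²/s

A = πr²
dA/dt = 2πr · dr/dt = 2π(14)(4) = 112π cm²/s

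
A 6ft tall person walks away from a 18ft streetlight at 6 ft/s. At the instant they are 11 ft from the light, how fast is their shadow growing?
3 ft/s

By similar triangles: 18/(x+s) = 6/s
Solving: s = 6x/12
ds/dt = 6/12 · dx/dt = 1/2 · 6 = 3 ft/s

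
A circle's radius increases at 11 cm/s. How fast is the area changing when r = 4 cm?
88π cm²/s

A = πr²
dA/dt = 2πr · dr/dt = 2π(4)(11) = 88π cm²/s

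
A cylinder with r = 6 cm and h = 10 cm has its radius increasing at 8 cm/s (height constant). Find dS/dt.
352π cm²/s

S = 2πrh + 2πr² (lateral + bases)
dS/dt = (2πh + 4πr)·dr/dt = (2π·10 + 4π·6)·8
= 352π cm²/s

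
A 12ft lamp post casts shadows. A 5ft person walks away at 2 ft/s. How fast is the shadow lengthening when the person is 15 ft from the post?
10/7 ft/s

By similar triangles: 12/(x+s) = 5/s
Solving: s = 5x/7
ds/dt = 5/7 · dx/dt = 5/7 · 2 = 10/7 ft/s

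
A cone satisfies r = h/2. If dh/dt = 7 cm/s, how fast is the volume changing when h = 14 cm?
343π cm³/s

V = (1/3)π(h/2)²h = πh³/12
dV/dt = πh²/4 · 7
At h = 14: dV/dt = 343π cm³/s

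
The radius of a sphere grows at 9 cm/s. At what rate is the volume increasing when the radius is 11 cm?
4356π cm³/s

V = (4/3)πr³
dV/dt = dV/dr · dr/dt = 4πr² · 9
At r = 11: dV/dt = 4356π cm³/s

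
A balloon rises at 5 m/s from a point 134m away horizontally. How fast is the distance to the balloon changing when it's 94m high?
235√6698/6698 ≈ 2.871 m/s

z² = 134² + y²
z = √(134² + 94²) = 2√6698
dz/dt = y/z · dy/dt = 94/(2√6698) · 5 = 235√6698/6698 ≈ 2.871 m/s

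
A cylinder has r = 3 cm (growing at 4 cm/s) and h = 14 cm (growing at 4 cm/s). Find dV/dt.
372π cm³/s

V = πr²h
dV/dt = 2πrh·dr/dt + πr²·dh/dt
= 2π(3)(14)(4) + π(3)²(4)
= 372π cm³/s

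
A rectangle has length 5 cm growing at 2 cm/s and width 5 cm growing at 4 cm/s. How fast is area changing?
30 cm²/s

A = lw
dA/dt = w·dl/dt + l·dw/dt = 5·2 + 5·4 = 30 cm²/s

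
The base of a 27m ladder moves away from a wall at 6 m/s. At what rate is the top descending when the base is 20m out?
120√329/329 ≈ 6.616 m/s

x² + y² = 27²
2x·dx/dt + 2y·dy/dt = 0
dy/dt = -x/y · dx/dt = -20/√329 · 6 = -120√329/329 m/s
The top is descending at 120√329/329 ≈ 6.616 m/s.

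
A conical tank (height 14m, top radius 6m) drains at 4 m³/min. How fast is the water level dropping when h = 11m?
196/(1089π) ≈ 0.05729 m/min

r/h = 6/14, so r = (3/7)h
V = (1/3)πr²h = (1/3)π((3/7)h)²h = (3/49)πh³
dV/dh = (9/49)πh²
dh/dt = (dV/dt)/(dV/dh) = -4/((9/49)π·11²) = -196/(1089π) m/min
The level is dropping at 196/(1089π) ≈ 0.05729 m/min.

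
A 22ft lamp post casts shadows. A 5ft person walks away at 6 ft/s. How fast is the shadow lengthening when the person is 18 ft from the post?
30/17 ft/s

By similar triangles: 22/(x+s) = 5/s
Solving: s = 5x/17
ds/dt = 5/17 · dx/dt = 5/17 · 6 = 30/17 ft/s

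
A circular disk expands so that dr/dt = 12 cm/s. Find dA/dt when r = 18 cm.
432π cm²/s

A = πr²
dA/dt = 2πr · dr/dt = 2π(18)(12) = 432π cm²/s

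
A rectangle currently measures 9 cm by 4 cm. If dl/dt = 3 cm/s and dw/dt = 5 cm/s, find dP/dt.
16 cm/s

P = 2(l + w)
dP/dt = 2(dl/dt + dw/dt) = 2(3 + 5) = 16 cm/s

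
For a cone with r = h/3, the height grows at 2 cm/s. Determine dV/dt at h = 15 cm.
50π cm³/s

V = (1/3)π(h/3)²h = πh³/27
dV/dt = πh²/9 · 2
At h = 15: dV/dt = 50π cm³/s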